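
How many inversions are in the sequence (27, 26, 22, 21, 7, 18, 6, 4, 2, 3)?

Sweep left to right; for each value list the smaller values that follow it:
27: 9
26: 8
22: 7
21: 6
7: 4
18: 4
6: 3
4: 2
2: 0
3: 0
Sum: 9 + 8 + 7 + 6 + 4 + 4 + 3 + 2 + 0 + 0 = 43

43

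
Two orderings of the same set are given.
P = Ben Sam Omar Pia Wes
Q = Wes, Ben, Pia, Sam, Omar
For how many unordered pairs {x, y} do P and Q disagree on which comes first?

6

Assign each item its position (1..5) in the first ordering, then rewrite the second ordering as that position sequence:
positions: Ben→1, Sam→2, Omar→3, Pia→4, Wes→5
second ordering as positions: [5, 1, 4, 2, 3]
Discordant pairs = inversions in this position sequence.
5: 1, 4, 2, 3 → 4
1: 0
4: 2, 3 → 2
2: 0
3: 0
Total: 4 + 0 + 2 + 0 + 0 = 6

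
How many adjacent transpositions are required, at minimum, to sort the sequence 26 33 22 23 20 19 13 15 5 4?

42

Minimum adjacent swaps = number of inversions (each swap of adjacent out-of-order elements removes one inversion and no swap can remove more).
Count inversions — for each element, later elements that are smaller:
26: 22, 23, 20, 19, 13, 15, 5, 4 → 8
33: 22, 23, 20, 19, 13, 15, 5, 4 → 8
22: 20, 19, 13, 15, 5, 4 → 6
23: 20, 19, 13, 15, 5, 4 → 6
20: 19, 13, 15, 5, 4 → 5
19: 13, 15, 5, 4 → 4
13: 5, 4 → 2
15: 5, 4 → 2
5: 4 → 1
4: none → 0
Total inversions: 8 + 8 + 6 + 6 + 5 + 4 + 2 + 2 + 1 + 0 = 42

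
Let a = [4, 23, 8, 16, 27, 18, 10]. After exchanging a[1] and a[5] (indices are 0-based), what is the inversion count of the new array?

Positions 1 and 5 hold 23 and 18; after swapping, the array is [4, 18, 8, 16, 27, 23, 10].
Element-by-element contributions:
4 → none → 0
18 → 8, 16, 10 → 3
8 → none → 0
16 → 10 → 1
27 → 23, 10 → 2
23 → 10 → 1
10 → none → 0
Sum: 0 + 3 + 0 + 1 + 2 + 1 + 0 = 7

Inversions: 7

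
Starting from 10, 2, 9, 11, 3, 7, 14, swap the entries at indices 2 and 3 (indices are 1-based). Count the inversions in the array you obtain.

9 inversions

Positions 2 and 3 hold 2 and 9; after swapping, the array is [10, 9, 2, 11, 3, 7, 14].
Element-by-element contributions:
10 → 9, 2, 3, 7 → 4
9 → 2, 3, 7 → 3
2 → none → 0
11 → 3, 7 → 2
3 → none → 0
7 → none → 0
14 → none → 0
Sum: 4 + 3 + 0 + 2 + 0 + 0 + 0 = 9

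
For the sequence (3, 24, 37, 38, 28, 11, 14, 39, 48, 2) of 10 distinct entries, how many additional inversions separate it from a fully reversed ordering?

Maximum inversions for 10 distinct elements is C(10, 2) = 10·9/2 = 45.
Current inversions — for each element, count later smaller elements:
3: 1
24: 3
37: 4
38: 4
28: 3
11: 1
14: 1
39: 1
48: 1
2: 0
Current total: 1 + 3 + 4 + 4 + 3 + 1 + 1 + 1 + 1 + 0 = 19
Shortfall: 45 − 19 = 26

26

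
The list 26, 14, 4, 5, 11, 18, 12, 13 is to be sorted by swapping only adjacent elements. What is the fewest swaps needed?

14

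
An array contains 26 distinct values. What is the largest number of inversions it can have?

325 inversions

The maximum occurs when the array is in strictly decreasing order: every one of the C(26, 2) pairs is inverted.
C(26, 2) = 26·25/2 = 325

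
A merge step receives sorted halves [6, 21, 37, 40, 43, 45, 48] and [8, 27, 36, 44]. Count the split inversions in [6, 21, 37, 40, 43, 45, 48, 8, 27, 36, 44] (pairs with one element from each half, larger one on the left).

18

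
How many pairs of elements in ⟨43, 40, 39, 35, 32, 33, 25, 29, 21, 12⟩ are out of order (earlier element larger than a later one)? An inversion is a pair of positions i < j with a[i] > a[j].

43 inversions

Sweep left to right; for each value list the smaller values that follow it:
43 → 40, 39, 35, 32, 33, 25, 29, 21, 12 → 9
40 → 39, 35, 32, 33, 25, 29, 21, 12 → 8
39 → 35, 32, 33, 25, 29, 21, 12 → 7
35 → 32, 33, 25, 29, 21, 12 → 6
32 → 25, 29, 21, 12 → 4
33 → 25, 29, 21, 12 → 4
25 → 21, 12 → 2
29 → 21, 12 → 2
21 → 12 → 1
12 → none → 0
Sum: 9 + 8 + 7 + 6 + 4 + 4 + 2 + 2 + 1 + 0 = 43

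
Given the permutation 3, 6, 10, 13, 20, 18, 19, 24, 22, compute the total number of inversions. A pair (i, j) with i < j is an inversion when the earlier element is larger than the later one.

3

Sweep left to right; for each value list the smaller values that follow it:
3: 0
6: 0
10: 0
13: 0
20: 2
18: 0
19: 0
24: 1
22: 0
Sum: 0 + 0 + 0 + 0 + 2 + 0 + 0 + 1 + 0 = 3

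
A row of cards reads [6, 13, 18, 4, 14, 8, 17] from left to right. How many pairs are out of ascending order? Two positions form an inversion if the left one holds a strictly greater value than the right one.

Out-of-order index pairs (0-indexed):
(0,3): 6 > 4
(1,3): 13 > 4
(1,5): 13 > 8
(2,3): 18 > 4
(2,4): 18 > 14
(2,5): 18 > 8
(2,6): 18 > 17
(4,5): 14 > 8
That's 8 pairs.

8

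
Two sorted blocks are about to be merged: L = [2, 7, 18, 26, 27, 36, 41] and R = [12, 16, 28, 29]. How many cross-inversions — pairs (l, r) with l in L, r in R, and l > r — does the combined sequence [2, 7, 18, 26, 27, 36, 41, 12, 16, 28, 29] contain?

Cross-inversions: 14

Count, for every r in R, how many entries of L exceed r:
r = 12: 18, 26, 27, 36, 41 → 5
r = 16: 18, 26, 27, 36, 41 → 5
r = 28: 36, 41 → 2
r = 29: 36, 41 → 2
Cross-inversions: 5 + 5 + 2 + 2 = 14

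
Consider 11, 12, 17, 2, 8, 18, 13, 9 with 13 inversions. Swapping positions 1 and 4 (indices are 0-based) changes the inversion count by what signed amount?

-1

Positions 1 and 4 hold 12 and 8; after swapping, the array is [11, 8, 17, 2, 12, 18, 13, 9].
Sweep left to right; for each value list the smaller values that follow it:
11 → 8, 2, 9 → 3
8 → 2 → 1
17 → 2, 12, 13, 9 → 4
2 → none → 0
12 → 9 → 1
18 → 13, 9 → 2
13 → 9 → 1
9 → none → 0
Sum: 3 + 1 + 4 + 0 + 1 + 2 + 1 + 0 = 12
Change: 12 − 13 = -1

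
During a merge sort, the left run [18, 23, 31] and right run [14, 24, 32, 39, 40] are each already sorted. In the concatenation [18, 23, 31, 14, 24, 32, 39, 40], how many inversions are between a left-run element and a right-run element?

Count, for every r in R, how many entries of L exceed r:
r = 14: 18, 23, 31 → 3
r = 24: 31 → 1
r = 32: none → 0
r = 39: none → 0
r = 40: none → 0
Cross-inversions: 3 + 1 + 0 + 0 + 0 = 4

4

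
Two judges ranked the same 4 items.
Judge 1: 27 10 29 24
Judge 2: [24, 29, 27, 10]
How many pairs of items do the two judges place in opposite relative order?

5

Assign each item its position (1..4) in the first ordering, then rewrite the second ordering as that position sequence:
positions: 27→1, 10→2, 29→3, 24→4
second ordering as positions: [4, 3, 1, 2]
Discordant pairs = inversions in this position sequence.
4: 3, 1, 2 → 3
3: 1, 2 → 2
1: 0
2: 0
Total: 3 + 2 + 0 + 0 = 5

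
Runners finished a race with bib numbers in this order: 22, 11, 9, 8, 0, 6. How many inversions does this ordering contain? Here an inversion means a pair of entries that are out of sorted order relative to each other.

Sweep left to right; for each value list the smaller values that follow it:
22: 5
11: 4
9: 3
8: 2
0: 0
6: 0
Sum: 5 + 4 + 3 + 2 + 0 + 0 = 14

14 out-of-order pairs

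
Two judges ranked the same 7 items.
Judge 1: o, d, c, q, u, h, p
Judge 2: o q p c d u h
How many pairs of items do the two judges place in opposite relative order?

Assign each item its position (1..7) in the first ordering, then rewrite the second ordering as that position sequence:
positions: o→1, d→2, c→3, q→4, u→5, h→6, p→7
second ordering as positions: [1, 4, 7, 3, 2, 5, 6]
Discordant pairs = inversions in this position sequence.
1: 0
4: 3, 2 → 2
7: 3, 2, 5, 6 → 4
3: 2 → 1
2: 0
5: 0
6: 0
Total: 0 + 2 + 4 + 1 + 0 + 0 + 0 = 7

7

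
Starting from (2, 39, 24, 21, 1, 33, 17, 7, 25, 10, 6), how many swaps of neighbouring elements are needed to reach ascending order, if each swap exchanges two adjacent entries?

Each adjacent swap fixes exactly one inversion, so the minimum swap count equals the number of inversions.
Count inversions — for each element, later elements that are smaller:
2: 1 → 1
39: 24, 21, 1, 33, 17, 7, 25, 10, 6 → 9
24: 21, 1, 17, 7, 10, 6 → 6
21: 1, 17, 7, 10, 6 → 5
1: none → 0
33: 17, 7, 25, 10, 6 → 5
17: 7, 10, 6 → 3
7: 6 → 1
25: 10, 6 → 2
10: 6 → 1
6: none → 0
Total inversions: 1 + 9 + 6 + 5 + 0 + 5 + 3 + 1 + 2 + 1 + 0 = 33

33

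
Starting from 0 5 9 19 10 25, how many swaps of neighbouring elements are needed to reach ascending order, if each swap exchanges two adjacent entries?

1 adjacent swap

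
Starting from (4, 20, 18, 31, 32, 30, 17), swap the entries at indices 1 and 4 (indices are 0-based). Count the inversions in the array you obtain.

11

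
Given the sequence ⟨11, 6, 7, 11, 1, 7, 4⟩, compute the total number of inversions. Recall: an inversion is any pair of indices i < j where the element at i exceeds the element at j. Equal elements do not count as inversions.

13

For each element, count later entries that are smaller:
11: 5
6: 2
7: 2
11: 3
1: 0
7: 1
4: 0
Sum: 5 + 2 + 2 + 3 + 0 + 1 + 0 = 13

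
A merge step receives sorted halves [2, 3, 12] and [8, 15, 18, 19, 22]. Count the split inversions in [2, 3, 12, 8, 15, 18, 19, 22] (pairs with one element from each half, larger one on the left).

Count, for every r in R, how many entries of L exceed r:
r = 8: 12 → 1
r = 15: none → 0
r = 18: none → 0
r = 19: none → 0
r = 22: none → 0
Cross-inversions: 1 + 0 + 0 + 0 + 0 = 1

1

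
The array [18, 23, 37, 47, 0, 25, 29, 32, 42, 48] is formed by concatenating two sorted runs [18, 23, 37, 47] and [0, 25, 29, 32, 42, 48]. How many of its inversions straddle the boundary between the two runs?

11 cross-inversions

For each element r of the right run, count left-run elements greater than r:
r = 0: 18, 23, 37, 47 → 4
r = 25: 37, 47 → 2
r = 29: 37, 47 → 2
r = 32: 37, 47 → 2
r = 42: 47 → 1
r = 48: none → 0
Cross-inversions: 4 + 2 + 2 + 2 + 1 + 0 = 11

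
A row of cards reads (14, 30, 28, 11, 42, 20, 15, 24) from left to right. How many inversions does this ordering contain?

Count, for each position, how many later elements it exceeds:
14 → 11 → 1
30 → 28, 11, 20, 15, 24 → 5
28 → 11, 20, 15, 24 → 4
11 → none → 0
42 → 20, 15, 24 → 3
20 → 15 → 1
15 → none → 0
24 → none → 0
Sum: 1 + 5 + 4 + 0 + 3 + 1 + 0 + 0 = 14

14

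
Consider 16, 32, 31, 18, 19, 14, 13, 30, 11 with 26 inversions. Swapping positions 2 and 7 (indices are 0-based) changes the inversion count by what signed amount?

-1

Positions 2 and 7 hold 31 and 30; after swapping, the array is [16, 32, 30, 18, 19, 14, 13, 31, 11].
For each element, count later entries that are smaller:
16: 3
32: 7
30: 5
18: 3
19: 3
14: 2
13: 1
31: 1
11: 0
Sum: 3 + 7 + 5 + 3 + 3 + 2 + 1 + 1 + 0 = 25
Change: 25 − 26 = -1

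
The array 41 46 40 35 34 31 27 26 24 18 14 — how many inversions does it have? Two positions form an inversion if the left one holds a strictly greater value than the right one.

54

For each element, count later entries that are smaller:
41 → 40, 35, 34, 31, 27, 26, 24, 18, 14 → 9
46 → 40, 35, 34, 31, 27, 26, 24, 18, 14 → 9
40 → 35, 34, 31, 27, 26, 24, 18, 14 → 8
35 → 34, 31, 27, 26, 24, 18, 14 → 7
34 → 31, 27, 26, 24, 18, 14 → 6
31 → 27, 26, 24, 18, 14 → 5
27 → 26, 24, 18, 14 → 4
26 → 24, 18, 14 → 3
24 → 18, 14 → 2
18 → 14 → 1
14 → none → 0
Sum: 9 + 9 + 8 + 7 + 6 + 5 + 4 + 3 + 2 + 1 + 0 = 54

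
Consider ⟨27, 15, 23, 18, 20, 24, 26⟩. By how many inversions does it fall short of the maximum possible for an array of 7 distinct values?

Maximum inversions for 7 distinct elements is C(7, 2) = 7·6/2 = 21.
Current inversions — for each element, count later smaller elements:
27: 6
15: 0
23: 2
18: 0
20: 0
24: 0
26: 0
Current total: 6 + 0 + 2 + 0 + 0 + 0 + 0 = 8
Shortfall: 21 − 8 = 13

13 inversions short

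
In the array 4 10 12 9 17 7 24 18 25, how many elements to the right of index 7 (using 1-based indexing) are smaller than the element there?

1 such element

The element at index 7 is 24.
Elements after it: 18, 25
Those smaller than 24: 18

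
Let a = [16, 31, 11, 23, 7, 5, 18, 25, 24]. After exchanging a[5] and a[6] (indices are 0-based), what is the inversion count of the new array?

18 inversions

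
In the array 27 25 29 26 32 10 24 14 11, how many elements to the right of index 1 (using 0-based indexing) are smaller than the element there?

4

The element at index 1 is 25.
Elements after it: 29, 26, 32, 10, 24, 14, 11
Those smaller than 25: 10, 24, 14, 11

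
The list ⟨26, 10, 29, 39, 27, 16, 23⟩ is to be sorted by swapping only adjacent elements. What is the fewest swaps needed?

11 swaps

Minimum adjacent swaps = number of inversions (each swap of adjacent out-of-order elements removes one inversion and no swap can remove more).
Count inversions — for each element, later elements that are smaller:
26: 10, 16, 23 → 3
10: none → 0
29: 27, 16, 23 → 3
39: 27, 16, 23 → 3
27: 16, 23 → 2
16: none → 0
23: none → 0
Total inversions: 3 + 0 + 3 + 3 + 2 + 0 + 0 = 11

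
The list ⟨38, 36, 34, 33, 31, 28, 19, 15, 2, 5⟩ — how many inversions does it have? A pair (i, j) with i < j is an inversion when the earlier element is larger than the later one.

44

For each element, count later entries that are smaller:
38 → 36, 34, 33, 31, 28, 19, 15, 2, 5 → 9
36 → 34, 33, 31, 28, 19, 15, 2, 5 → 8
34 → 33, 31, 28, 19, 15, 2, 5 → 7
33 → 31, 28, 19, 15, 2, 5 → 6
31 → 28, 19, 15, 2, 5 → 5
28 → 19, 15, 2, 5 → 4
19 → 15, 2, 5 → 3
15 → 2, 5 → 2
2 → none → 0
5 → none → 0
Sum: 9 + 8 + 7 + 6 + 5 + 4 + 3 + 2 + 0 + 0 = 44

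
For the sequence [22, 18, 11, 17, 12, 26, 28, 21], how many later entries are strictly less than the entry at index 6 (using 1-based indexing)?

1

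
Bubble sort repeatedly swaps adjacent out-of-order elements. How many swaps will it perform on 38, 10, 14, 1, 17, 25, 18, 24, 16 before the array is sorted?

Each adjacent swap fixes exactly one inversion, so the minimum swap count equals the number of inversions.
Count inversions — for each element, later elements that are smaller:
38: 10, 14, 1, 17, 25, 18, 24, 16 → 8
10: 1 → 1
14: 1 → 1
1: none → 0
17: 16 → 1
25: 18, 24, 16 → 3
18: 16 → 1
24: 16 → 1
16: none → 0
Total inversions: 8 + 1 + 1 + 0 + 1 + 3 + 1 + 1 + 0 = 16

16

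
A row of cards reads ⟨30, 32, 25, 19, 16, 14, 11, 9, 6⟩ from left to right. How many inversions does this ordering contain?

Count, for each position, how many later elements it exceeds:
30: 7
32: 7
25: 6
19: 5
16: 4
14: 3
11: 2
9: 1
6: 0
Sum: 7 + 7 + 6 + 5 + 4 + 3 + 2 + 1 + 0 = 35

35 out-of-order pairs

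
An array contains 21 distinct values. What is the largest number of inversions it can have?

210

A reversed (strictly descending) arrangement makes every pair an inversion, giving C(21, 2) inversions.
C(21, 2) = 21·20/2 = 210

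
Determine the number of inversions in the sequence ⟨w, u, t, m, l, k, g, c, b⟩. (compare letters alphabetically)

Count, for each position, how many later elements it exceeds:
w: 8
u: 7
t: 6
m: 5
l: 4
k: 3
g: 2
c: 1
b: 0
Sum: 8 + 7 + 6 + 5 + 4 + 3 + 2 + 1 + 0 = 36

There are 36 inversions.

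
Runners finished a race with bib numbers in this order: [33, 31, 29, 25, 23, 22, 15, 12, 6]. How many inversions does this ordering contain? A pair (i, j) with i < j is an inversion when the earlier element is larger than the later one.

For each element, count later entries that are smaller:
33 → 31, 29, 25, 23, 22, 15, 12, 6 → 8
31 → 29, 25, 23, 22, 15, 12, 6 → 7
29 → 25, 23, 22, 15, 12, 6 → 6
25 → 23, 22, 15, 12, 6 → 5
23 → 22, 15, 12, 6 → 4
22 → 15, 12, 6 → 3
15 → 12, 6 → 2
12 → 6 → 1
6 → none → 0
Sum: 8 + 7 + 6 + 5 + 4 + 3 + 2 + 1 + 0 = 36

Out-of-order pairs: 36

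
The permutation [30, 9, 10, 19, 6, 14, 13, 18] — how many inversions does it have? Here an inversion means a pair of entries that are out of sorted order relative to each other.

14 inversions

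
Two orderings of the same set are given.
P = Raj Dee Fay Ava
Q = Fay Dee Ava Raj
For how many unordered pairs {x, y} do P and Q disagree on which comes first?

4

Assign each item its position (1..4) in the first ordering, then rewrite the second ordering as that position sequence:
positions: Raj→1, Dee→2, Fay→3, Ava→4
second ordering as positions: [3, 2, 4, 1]
Discordant pairs = inversions in this position sequence.
3: 2, 1 → 2
2: 1 → 1
4: 1 → 1
1: 0
Total: 2 + 1 + 1 + 0 = 4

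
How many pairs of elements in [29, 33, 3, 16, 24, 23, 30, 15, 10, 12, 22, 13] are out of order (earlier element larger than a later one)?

For each element, count later entries that are smaller:
29: 9
33: 10
3: 0
16: 4
24: 6
23: 5
30: 5
15: 3
10: 0
12: 0
22: 1
13: 0
Sum: 9 + 10 + 0 + 4 + 6 + 5 + 5 + 3 + 0 + 0 + 1 + 0 = 43

43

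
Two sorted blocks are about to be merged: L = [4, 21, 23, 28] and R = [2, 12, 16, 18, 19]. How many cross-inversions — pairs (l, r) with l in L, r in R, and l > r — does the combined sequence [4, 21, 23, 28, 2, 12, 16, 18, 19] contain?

16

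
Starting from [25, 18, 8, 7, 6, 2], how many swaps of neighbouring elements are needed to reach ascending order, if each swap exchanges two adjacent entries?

Each adjacent swap fixes exactly one inversion, so the minimum swap count equals the number of inversions.
Count inversions — for each element, later elements that are smaller:
25: 18, 8, 7, 6, 2 → 5
18: 8, 7, 6, 2 → 4
8: 7, 6, 2 → 3
7: 6, 2 → 2
6: 2 → 1
2: none → 0
Total inversions: 5 + 4 + 3 + 2 + 1 + 0 = 15

15 adjacent swaps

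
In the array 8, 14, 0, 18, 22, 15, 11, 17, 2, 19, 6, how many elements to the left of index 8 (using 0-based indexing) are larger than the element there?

7

The element at index 8 is 2.
Elements before it: 8, 14, 0, 18, 22, 15, 11, 17
Those larger than 2: 8, 14, 18, 22, 15, 11, 17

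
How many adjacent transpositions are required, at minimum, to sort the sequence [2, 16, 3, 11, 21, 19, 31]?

3

Minimum adjacent swaps = number of inversions (each swap of adjacent out-of-order elements removes one inversion and no swap can remove more).
Count inversions — for each element, later elements that are smaller:
2: none → 0
16: 3, 11 → 2
3: none → 0
11: none → 0
21: 19 → 1
19: none → 0
31: none → 0
Total inversions: 0 + 2 + 0 + 0 + 1 + 0 + 0 = 3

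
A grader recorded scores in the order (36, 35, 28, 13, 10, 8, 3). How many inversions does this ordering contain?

21

Sweep left to right; for each value list the smaller values that follow it:
36 → 35, 28, 13, 10, 8, 3 → 6
35 → 28, 13, 10, 8, 3 → 5
28 → 13, 10, 8, 3 → 4
13 → 10, 8, 3 → 3
10 → 8, 3 → 2
8 → 3 → 1
3 → none → 0
Sum: 6 + 5 + 4 + 3 + 2 + 1 + 0 = 21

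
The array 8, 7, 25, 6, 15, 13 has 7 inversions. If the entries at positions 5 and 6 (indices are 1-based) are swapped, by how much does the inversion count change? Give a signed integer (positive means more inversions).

Positions 5 and 6 hold 15 and 13; after swapping, the array is [8, 7, 25, 6, 13, 15].
For each element, count later entries that are smaller:
8 → 7, 6 → 2
7 → 6 → 1
25 → 6, 13, 15 → 3
6 → none → 0
13 → none → 0
15 → none → 0
Sum: 2 + 1 + 3 + 0 + 0 + 0 = 6
Change: 6 − 7 = -1

-1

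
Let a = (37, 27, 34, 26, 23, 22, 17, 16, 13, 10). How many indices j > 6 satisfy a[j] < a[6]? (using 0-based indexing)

3

The element at index 6 is 17.
Elements after it: 16, 13, 10
Those smaller than 17: 16, 13, 10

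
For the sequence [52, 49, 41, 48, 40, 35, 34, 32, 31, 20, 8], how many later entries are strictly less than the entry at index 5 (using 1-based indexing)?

The element at index 5 is 40.
Elements after it: 35, 34, 32, 31, 20, 8
Those smaller than 40: 35, 34, 32, 31, 20, 8

6 such elements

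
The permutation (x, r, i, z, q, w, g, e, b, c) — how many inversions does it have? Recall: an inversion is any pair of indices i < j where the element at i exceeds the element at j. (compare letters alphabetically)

For each element, count later entries that are smaller:
x: 8
r: 6
i: 4
z: 6
q: 4
w: 4
g: 3
e: 2
b: 0
c: 0
Sum: 8 + 6 + 4 + 6 + 4 + 4 + 3 + 2 + 0 + 0 = 37

37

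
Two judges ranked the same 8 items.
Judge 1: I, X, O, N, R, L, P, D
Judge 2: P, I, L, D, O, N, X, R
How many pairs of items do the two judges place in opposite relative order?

Assign each item its position (1..8) in the first ordering, then rewrite the second ordering as that position sequence:
positions: I→1, X→2, O→3, N→4, R→5, L→6, P→7, D→8
second ordering as positions: [7, 1, 6, 8, 3, 4, 2, 5]
Discordant pairs = inversions in this position sequence.
7: 1, 6, 3, 4, 2, 5 → 6
1: 0
6: 3, 4, 2, 5 → 4
8: 3, 4, 2, 5 → 4
3: 2 → 1
4: 2 → 1
2: 0
5: 0
Total: 6 + 0 + 4 + 4 + 1 + 1 + 0 + 0 = 16

16 discordant pairs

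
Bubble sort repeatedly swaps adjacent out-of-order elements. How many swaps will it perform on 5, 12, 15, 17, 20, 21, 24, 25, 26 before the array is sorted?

0 swaps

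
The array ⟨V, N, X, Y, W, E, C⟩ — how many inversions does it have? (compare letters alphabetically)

14 inversions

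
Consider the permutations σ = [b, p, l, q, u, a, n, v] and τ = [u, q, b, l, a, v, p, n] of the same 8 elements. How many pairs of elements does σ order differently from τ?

11 discordant pairs

Assign each item its position (1..8) in the first ordering, then rewrite the second ordering as that position sequence:
positions: b→1, p→2, l→3, q→4, u→5, a→6, n→7, v→8
second ordering as positions: [5, 4, 1, 3, 6, 8, 2, 7]
Discordant pairs = inversions in this position sequence.
5: 4, 1, 3, 2 → 4
4: 1, 3, 2 → 3
1: 0
3: 2 → 1
6: 2 → 1
8: 2, 7 → 2
2: 0
7: 0
Total: 4 + 3 + 0 + 1 + 1 + 2 + 0 + 0 = 11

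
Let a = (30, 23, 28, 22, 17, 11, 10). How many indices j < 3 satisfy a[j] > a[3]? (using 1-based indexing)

1 such element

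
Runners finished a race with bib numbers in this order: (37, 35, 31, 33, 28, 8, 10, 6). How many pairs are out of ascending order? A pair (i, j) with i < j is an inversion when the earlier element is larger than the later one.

Sweep left to right; for each value list the smaller values that follow it:
37 → 35, 31, 33, 28, 8, 10, 6 → 7
35 → 31, 33, 28, 8, 10, 6 → 6
31 → 28, 8, 10, 6 → 4
33 → 28, 8, 10, 6 → 4
28 → 8, 10, 6 → 3
8 → 6 → 1
10 → 6 → 1
6 → none → 0
Sum: 7 + 6 + 4 + 4 + 3 + 1 + 1 + 0 = 26

Inversions: 26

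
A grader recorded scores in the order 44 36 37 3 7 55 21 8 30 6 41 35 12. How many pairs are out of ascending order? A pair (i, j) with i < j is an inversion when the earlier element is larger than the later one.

Element-by-element contributions:
44: 11
36: 8
37: 8
3: 0
7: 1
55: 7
21: 3
8: 1
30: 2
6: 0
41: 2
35: 1
12: 0
Sum: 11 + 8 + 8 + 0 + 1 + 7 + 3 + 1 + 2 + 0 + 2 + 1 + 0 = 44

44 inversions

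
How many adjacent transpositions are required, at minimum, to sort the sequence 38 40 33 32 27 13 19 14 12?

33

Minimum adjacent swaps = number of inversions (each swap of adjacent out-of-order elements removes one inversion and no swap can remove more).
Count inversions — for each element, later elements that are smaller:
38: 33, 32, 27, 13, 19, 14, 12 → 7
40: 33, 32, 27, 13, 19, 14, 12 → 7
33: 32, 27, 13, 19, 14, 12 → 6
32: 27, 13, 19, 14, 12 → 5
27: 13, 19, 14, 12 → 4
13: 12 → 1
19: 14, 12 → 2
14: 12 → 1
12: none → 0
Total inversions: 7 + 7 + 6 + 5 + 4 + 1 + 2 + 1 + 0 = 33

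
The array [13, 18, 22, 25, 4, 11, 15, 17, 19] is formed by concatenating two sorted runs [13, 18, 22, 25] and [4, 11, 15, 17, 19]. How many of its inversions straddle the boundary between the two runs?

16

Take each right-half value and tally the left-half values above it:
r = 4: 13, 18, 22, 25 → 4
r = 11: 13, 18, 22, 25 → 4
r = 15: 18, 22, 25 → 3
r = 17: 18, 22, 25 → 3
r = 19: 22, 25 → 2
Cross-inversions: 4 + 4 + 3 + 3 + 2 = 16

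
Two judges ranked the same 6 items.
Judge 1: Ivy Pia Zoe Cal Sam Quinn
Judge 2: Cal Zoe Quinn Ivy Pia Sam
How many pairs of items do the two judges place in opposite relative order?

Assign each item its position (1..6) in the first ordering, then rewrite the second ordering as that position sequence:
positions: Ivy→1, Pia→2, Zoe→3, Cal→4, Sam→5, Quinn→6
second ordering as positions: [4, 3, 6, 1, 2, 5]
Discordant pairs = inversions in this position sequence.
4: 3, 1, 2 → 3
3: 1, 2 → 2
6: 1, 2, 5 → 3
1: 0
2: 0
5: 0
Total: 3 + 2 + 3 + 0 + 0 + 0 = 8

Discordant pairs: 8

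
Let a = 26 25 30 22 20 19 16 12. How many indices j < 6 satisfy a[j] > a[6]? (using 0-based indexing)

6

The element at index 6 is 16.
Elements before it: 26, 25, 30, 22, 20, 19
Those larger than 16: 26, 25, 30, 22, 20, 19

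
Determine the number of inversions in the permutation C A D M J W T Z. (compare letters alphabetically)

3

Count, for each position, how many later elements it exceeds:
C: 1
A: 0
D: 0
M: 1
J: 0
W: 1
T: 0
Z: 0
Sum: 1 + 0 + 0 + 1 + 0 + 1 + 0 + 0 = 3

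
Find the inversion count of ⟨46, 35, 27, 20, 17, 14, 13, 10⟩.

For each element, count later entries that are smaller:
46: 7
35: 6
27: 5
20: 4
17: 3
14: 2
13: 1
10: 0
Sum: 7 + 6 + 5 + 4 + 3 + 2 + 1 + 0 = 28

There are 28 inversions.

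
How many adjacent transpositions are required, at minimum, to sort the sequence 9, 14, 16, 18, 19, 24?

The minimum number of adjacent swaps to sort an array equals its inversion count, since every such swap removes exactly one inversion.
Count inversions — for each element, later elements that are smaller:
9: none → 0
14: none → 0
16: none → 0
18: none → 0
19: none → 0
24: none → 0
Total inversions: 0 + 0 + 0 + 0 + 0 + 0 = 0

There are 0 swaps.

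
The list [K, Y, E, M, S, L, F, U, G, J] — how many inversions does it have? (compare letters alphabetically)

25 inversions

Sweep left to right; for each value list the smaller values that follow it:
K → E, F, G, J → 4
Y → E, M, S, L, F, U, G, J → 8
E → none → 0
M → L, F, G, J → 4
S → L, F, G, J → 4
L → F, G, J → 3
F → none → 0
U → G, J → 2
G → none → 0
J → none → 0
Sum: 4 + 8 + 0 + 4 + 4 + 3 + 0 + 2 + 0 + 0 = 25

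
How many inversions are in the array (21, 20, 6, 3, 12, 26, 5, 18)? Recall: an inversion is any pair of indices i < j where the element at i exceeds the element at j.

Count, for each position, how many later elements it exceeds:
21: 6
20: 5
6: 2
3: 0
12: 1
26: 2
5: 0
18: 0
Sum: 6 + 5 + 2 + 0 + 1 + 2 + 0 + 0 = 16

Inversions: 16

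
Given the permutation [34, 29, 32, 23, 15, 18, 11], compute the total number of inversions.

19 inversions

Count, for each position, how many later elements it exceeds:
34 → 29, 32, 23, 15, 18, 11 → 6
29 → 23, 15, 18, 11 → 4
32 → 23, 15, 18, 11 → 4
23 → 15, 18, 11 → 3
15 → 11 → 1
18 → 11 → 1
11 → none → 0
Sum: 6 + 4 + 4 + 3 + 1 + 1 + 0 = 19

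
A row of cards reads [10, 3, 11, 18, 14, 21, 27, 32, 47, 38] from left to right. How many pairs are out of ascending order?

3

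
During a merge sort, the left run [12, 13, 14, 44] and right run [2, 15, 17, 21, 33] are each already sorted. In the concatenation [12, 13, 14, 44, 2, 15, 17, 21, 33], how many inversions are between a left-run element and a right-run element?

Cross-inversions: 8

Count, for every r in R, how many entries of L exceed r:
r = 2: 12, 13, 14, 44 → 4
r = 15: 44 → 1
r = 17: 44 → 1
r = 21: 44 → 1
r = 33: 44 → 1
Cross-inversions: 4 + 1 + 1 + 1 + 1 = 8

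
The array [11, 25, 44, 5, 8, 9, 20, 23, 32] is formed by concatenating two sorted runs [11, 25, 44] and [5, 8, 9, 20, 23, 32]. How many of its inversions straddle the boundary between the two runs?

14

Count, for every r in R, how many entries of L exceed r:
r = 5: 11, 25, 44 → 3
r = 8: 11, 25, 44 → 3
r = 9: 11, 25, 44 → 3
r = 20: 25, 44 → 2
r = 23: 25, 44 → 2
r = 32: 44 → 1
Cross-inversions: 3 + 3 + 3 + 2 + 2 + 1 = 14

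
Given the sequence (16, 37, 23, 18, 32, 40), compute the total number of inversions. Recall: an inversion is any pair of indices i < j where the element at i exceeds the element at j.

4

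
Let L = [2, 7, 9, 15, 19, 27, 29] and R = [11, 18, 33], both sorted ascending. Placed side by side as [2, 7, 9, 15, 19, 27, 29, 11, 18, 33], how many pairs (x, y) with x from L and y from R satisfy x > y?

Count, for every r in R, how many entries of L exceed r:
r = 11: 15, 19, 27, 29 → 4
r = 18: 19, 27, 29 → 3
r = 33: none → 0
Cross-inversions: 4 + 3 + 0 = 7

7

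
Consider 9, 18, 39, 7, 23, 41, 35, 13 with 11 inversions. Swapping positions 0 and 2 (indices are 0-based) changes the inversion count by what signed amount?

+3

Positions 0 and 2 hold 9 and 39; after swapping, the array is [39, 18, 9, 7, 23, 41, 35, 13].
Sweep left to right; for each value list the smaller values that follow it:
39: 6
18: 3
9: 1
7: 0
23: 1
41: 2
35: 1
13: 0
Sum: 6 + 3 + 1 + 0 + 1 + 2 + 1 + 0 = 14
Change: 14 − 11 = +3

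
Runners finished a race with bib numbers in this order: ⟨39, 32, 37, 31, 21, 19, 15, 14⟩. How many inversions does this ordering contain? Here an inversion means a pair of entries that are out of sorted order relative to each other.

Element-by-element contributions:
39: 7
32: 5
37: 5
31: 4
21: 3
19: 2
15: 1
14: 0
Sum: 7 + 5 + 5 + 4 + 3 + 2 + 1 + 0 = 27

There are 27 out-of-order pairs.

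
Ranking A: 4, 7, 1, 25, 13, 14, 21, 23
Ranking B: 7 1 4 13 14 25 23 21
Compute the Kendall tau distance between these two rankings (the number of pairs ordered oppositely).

5

Assign each item its position (1..8) in the first ordering, then rewrite the second ordering as that position sequence:
positions: 4→1, 7→2, 1→3, 25→4, 13→5, 14→6, 21→7, 23→8
second ordering as positions: [2, 3, 1, 5, 6, 4, 8, 7]
Discordant pairs = inversions in this position sequence.
2: 1 → 1
3: 1 → 1
1: 0
5: 4 → 1
6: 4 → 1
4: 0
8: 7 → 1
7: 0
Total: 1 + 1 + 0 + 1 + 1 + 0 + 1 + 0 = 5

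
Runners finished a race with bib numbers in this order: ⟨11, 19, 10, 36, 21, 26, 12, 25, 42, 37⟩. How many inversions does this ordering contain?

11

Element-by-element contributions:
11 → 10 → 1
19 → 10, 12 → 2
10 → none → 0
36 → 21, 26, 12, 25 → 4
21 → 12 → 1
26 → 12, 25 → 2
12 → none → 0
25 → none → 0
42 → 37 → 1
37 → none → 0
Sum: 1 + 2 + 0 + 4 + 1 + 2 + 0 + 0 + 1 + 0 = 11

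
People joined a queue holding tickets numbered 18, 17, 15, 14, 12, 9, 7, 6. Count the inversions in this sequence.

Count, for each position, how many later elements it exceeds:
18 → 17, 15, 14, 12, 9, 7, 6 → 7
17 → 15, 14, 12, 9, 7, 6 → 6
15 → 14, 12, 9, 7, 6 → 5
14 → 12, 9, 7, 6 → 4
12 → 9, 7, 6 → 3
9 → 7, 6 → 2
7 → 6 → 1
6 → none → 0
Sum: 7 + 6 + 5 + 4 + 3 + 2 + 1 + 0 = 28

28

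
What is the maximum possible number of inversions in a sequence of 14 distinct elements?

The maximum occurs when the array is in strictly decreasing order: every one of the C(14, 2) pairs is inverted.
C(14, 2) = 14·13/2 = 91

Inversions: 91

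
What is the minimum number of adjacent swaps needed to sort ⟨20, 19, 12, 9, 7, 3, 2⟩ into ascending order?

The minimum number of adjacent swaps to sort an array equals its inversion count, since every such swap removes exactly one inversion.
Count inversions — for each element, later elements that are smaller:
20: 19, 12, 9, 7, 3, 2 → 6
19: 12, 9, 7, 3, 2 → 5
12: 9, 7, 3, 2 → 4
9: 7, 3, 2 → 3
7: 3, 2 → 2
3: 2 → 1
2: none → 0
Total inversions: 6 + 5 + 4 + 3 + 2 + 1 + 0 = 21

21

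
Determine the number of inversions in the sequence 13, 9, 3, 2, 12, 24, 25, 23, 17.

12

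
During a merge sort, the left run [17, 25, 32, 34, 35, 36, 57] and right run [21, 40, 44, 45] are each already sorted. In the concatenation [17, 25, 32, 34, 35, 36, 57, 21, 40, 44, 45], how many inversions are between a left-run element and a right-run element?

For each element r of the right run, count left-run elements greater than r:
r = 21: 25, 32, 34, 35, 36, 57 → 6
r = 40: 57 → 1
r = 44: 57 → 1
r = 45: 57 → 1
Cross-inversions: 6 + 1 + 1 + 1 = 9

9 split inversions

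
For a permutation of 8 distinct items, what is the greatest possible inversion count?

28

The maximum occurs when the array is in strictly decreasing order: every one of the C(8, 2) pairs is inverted.
C(8, 2) = 8·7/2 = 28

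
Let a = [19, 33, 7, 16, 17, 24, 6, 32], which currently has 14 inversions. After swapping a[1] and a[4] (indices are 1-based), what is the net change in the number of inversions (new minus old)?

-1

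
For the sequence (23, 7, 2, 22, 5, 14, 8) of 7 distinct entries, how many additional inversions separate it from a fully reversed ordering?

9 inversions short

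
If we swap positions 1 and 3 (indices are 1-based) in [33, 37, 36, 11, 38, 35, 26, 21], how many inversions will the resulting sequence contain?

Positions 1 and 3 hold 33 and 36; after swapping, the array is [36, 37, 33, 11, 38, 35, 26, 21].
For each element, count later entries that are smaller:
36: 5
37: 5
33: 3
11: 0
38: 3
35: 2
26: 1
21: 0
Sum: 5 + 5 + 3 + 0 + 3 + 2 + 1 + 0 = 19

19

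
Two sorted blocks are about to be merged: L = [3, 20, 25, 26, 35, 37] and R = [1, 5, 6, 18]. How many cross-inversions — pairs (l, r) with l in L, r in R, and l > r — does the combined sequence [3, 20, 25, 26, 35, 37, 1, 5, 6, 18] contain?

For each element r of the right run, count left-run elements greater than r:
r = 1: 3, 20, 25, 26, 35, 37 → 6
r = 5: 20, 25, 26, 35, 37 → 5
r = 6: 20, 25, 26, 35, 37 → 5
r = 18: 20, 25, 26, 35, 37 → 5
Cross-inversions: 6 + 5 + 5 + 5 = 21

There are 21 split inversions.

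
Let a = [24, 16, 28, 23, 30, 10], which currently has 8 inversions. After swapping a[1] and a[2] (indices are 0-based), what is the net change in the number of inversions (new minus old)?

Positions 1 and 2 hold 16 and 28; after swapping, the array is [24, 28, 16, 23, 30, 10].
Count, for each position, how many later elements it exceeds:
24 → 16, 23, 10 → 3
28 → 16, 23, 10 → 3
16 → 10 → 1
23 → 10 → 1
30 → 10 → 1
10 → none → 0
Sum: 3 + 3 + 1 + 1 + 1 + 0 = 9
Change: 9 − 8 = +1

+1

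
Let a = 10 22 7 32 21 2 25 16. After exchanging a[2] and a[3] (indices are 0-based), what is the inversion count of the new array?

There are 15 inversions.

Positions 2 and 3 hold 7 and 32; after swapping, the array is [10, 22, 32, 7, 21, 2, 25, 16].
Count, for each position, how many later elements it exceeds:
10 → 7, 2 → 2
22 → 7, 21, 2, 16 → 4
32 → 7, 21, 2, 25, 16 → 5
7 → 2 → 1
21 → 2, 16 → 2
2 → none → 0
25 → 16 → 1
16 → none → 0
Sum: 2 + 4 + 5 + 1 + 2 + 0 + 1 + 0 = 15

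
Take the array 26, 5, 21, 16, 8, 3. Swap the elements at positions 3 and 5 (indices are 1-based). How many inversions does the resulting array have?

Positions 3 and 5 hold 21 and 8; after swapping, the array is [26, 5, 8, 16, 21, 3].
Sweep left to right; for each value list the smaller values that follow it:
26 → 5, 8, 16, 21, 3 → 5
5 → 3 → 1
8 → 3 → 1
16 → 3 → 1
21 → 3 → 1
3 → none → 0
Sum: 5 + 1 + 1 + 1 + 1 + 0 = 9

9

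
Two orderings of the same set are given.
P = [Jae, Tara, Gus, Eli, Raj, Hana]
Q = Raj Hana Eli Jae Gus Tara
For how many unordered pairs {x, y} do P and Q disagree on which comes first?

12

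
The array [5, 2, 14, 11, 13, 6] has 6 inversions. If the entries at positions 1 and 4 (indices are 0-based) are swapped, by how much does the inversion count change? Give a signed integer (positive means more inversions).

Positions 1 and 4 hold 2 and 13; after swapping, the array is [5, 13, 14, 11, 2, 6].
Count, for each position, how many later elements it exceeds:
5 → 2 → 1
13 → 11, 2, 6 → 3
14 → 11, 2, 6 → 3
11 → 2, 6 → 2
2 → none → 0
6 → none → 0
Sum: 1 + 3 + 3 + 2 + 0 + 0 = 9
Change: 9 − 6 = +3

+3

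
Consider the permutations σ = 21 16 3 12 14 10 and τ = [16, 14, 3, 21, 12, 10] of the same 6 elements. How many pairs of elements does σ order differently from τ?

5 discordant pairs

Assign each item its position (1..6) in the first ordering, then rewrite the second ordering as that position sequence:
positions: 21→1, 16→2, 3→3, 12→4, 14→5, 10→6
second ordering as positions: [2, 5, 3, 1, 4, 6]
Discordant pairs = inversions in this position sequence.
2: 1 → 1
5: 3, 1, 4 → 3
3: 1 → 1
1: 0
4: 0
6: 0
Total: 1 + 3 + 1 + 0 + 0 + 0 = 5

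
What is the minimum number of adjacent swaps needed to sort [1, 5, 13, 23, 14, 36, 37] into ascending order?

1

The minimum number of adjacent swaps to sort an array equals its inversion count, since every such swap removes exactly one inversion.
Count inversions — for each element, later elements that are smaller:
1: none → 0
5: none → 0
13: none → 0
23: 14 → 1
14: none → 0
36: none → 0
37: none → 0
Total inversions: 0 + 0 + 0 + 1 + 0 + 0 + 0 = 1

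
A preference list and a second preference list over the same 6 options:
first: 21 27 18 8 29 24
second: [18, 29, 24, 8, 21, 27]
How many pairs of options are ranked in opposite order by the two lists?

10 pairs

Assign each item its position (1..6) in the first ordering, then rewrite the second ordering as that position sequence:
positions: 21→1, 27→2, 18→3, 8→4, 29→5, 24→6
second ordering as positions: [3, 5, 6, 4, 1, 2]
Discordant pairs = inversions in this position sequence.
3: 1, 2 → 2
5: 4, 1, 2 → 3
6: 4, 1, 2 → 3
4: 1, 2 → 2
1: 0
2: 0
Total: 2 + 3 + 3 + 2 + 0 + 0 = 10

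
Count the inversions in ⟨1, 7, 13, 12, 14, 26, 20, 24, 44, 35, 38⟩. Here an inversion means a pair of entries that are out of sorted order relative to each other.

5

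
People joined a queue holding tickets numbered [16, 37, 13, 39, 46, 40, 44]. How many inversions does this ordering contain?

4

Out-of-order index pairs (1-indexed):
(1,3): 16 > 13
(2,3): 37 > 13
(5,6): 46 > 40
(5,7): 46 > 44
That's 4 pairs.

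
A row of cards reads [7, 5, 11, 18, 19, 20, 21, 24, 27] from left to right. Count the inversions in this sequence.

1 inversion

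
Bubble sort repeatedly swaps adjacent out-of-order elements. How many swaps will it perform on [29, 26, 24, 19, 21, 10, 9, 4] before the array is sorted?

27 adjacent swaps

The minimum number of adjacent swaps to sort an array equals its inversion count, since every such swap removes exactly one inversion.
Count inversions — for each element, later elements that are smaller:
29: 26, 24, 19, 21, 10, 9, 4 → 7
26: 24, 19, 21, 10, 9, 4 → 6
24: 19, 21, 10, 9, 4 → 5
19: 10, 9, 4 → 3
21: 10, 9, 4 → 3
10: 9, 4 → 2
9: 4 → 1
4: none → 0
Total inversions: 7 + 6 + 5 + 3 + 3 + 2 + 1 + 0 = 27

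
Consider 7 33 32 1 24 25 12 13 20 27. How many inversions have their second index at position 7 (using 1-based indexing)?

4

The element at index 7 is 12.
Elements before it: 7, 33, 32, 1, 24, 25
Those larger than 12: 33, 32, 24, 25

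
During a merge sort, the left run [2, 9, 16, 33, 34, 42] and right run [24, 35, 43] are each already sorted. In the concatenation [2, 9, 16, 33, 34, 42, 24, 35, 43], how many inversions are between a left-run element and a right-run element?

4 cross-inversions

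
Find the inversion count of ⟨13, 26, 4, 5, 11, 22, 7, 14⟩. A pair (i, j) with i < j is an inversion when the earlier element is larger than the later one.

For each element, count later entries that are smaller:
13 → 4, 5, 11, 7 → 4
26 → 4, 5, 11, 22, 7, 14 → 6
4 → none → 0
5 → none → 0
11 → 7 → 1
22 → 7, 14 → 2
7 → none → 0
14 → none → 0
Sum: 4 + 6 + 0 + 0 + 1 + 2 + 0 + 0 = 13

13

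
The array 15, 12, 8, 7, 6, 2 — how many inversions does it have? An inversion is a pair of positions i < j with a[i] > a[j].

15 out-of-order pairs

Count, for each position, how many later elements it exceeds:
15: 5
12: 4
8: 3
7: 2
6: 1
2: 0
Sum: 5 + 4 + 3 + 2 + 1 + 0 = 15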